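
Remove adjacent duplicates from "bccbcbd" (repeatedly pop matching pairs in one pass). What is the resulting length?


Input: bccbcbd
Stack-based adjacent duplicate removal:
  Read 'b': push. Stack: b
  Read 'c': push. Stack: bc
  Read 'c': matches stack top 'c' => pop. Stack: b
  Read 'b': matches stack top 'b' => pop. Stack: (empty)
  Read 'c': push. Stack: c
  Read 'b': push. Stack: cb
  Read 'd': push. Stack: cbd
Final stack: "cbd" (length 3)

3


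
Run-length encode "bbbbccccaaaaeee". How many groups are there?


Input: bbbbccccaaaaeee
Scanning for consecutive runs:
  Group 1: 'b' x 4 (positions 0-3)
  Group 2: 'c' x 4 (positions 4-7)
  Group 3: 'a' x 4 (positions 8-11)
  Group 4: 'e' x 3 (positions 12-14)
Total groups: 4

4


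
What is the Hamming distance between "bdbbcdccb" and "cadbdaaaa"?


Comparing "bdbbcdccb" and "cadbdaaaa" position by position:
  Position 0: 'b' vs 'c' => differ
  Position 1: 'd' vs 'a' => differ
  Position 2: 'b' vs 'd' => differ
  Position 3: 'b' vs 'b' => same
  Position 4: 'c' vs 'd' => differ
  Position 5: 'd' vs 'a' => differ
  Position 6: 'c' vs 'a' => differ
  Position 7: 'c' vs 'a' => differ
  Position 8: 'b' vs 'a' => differ
Total differences (Hamming distance): 8

8


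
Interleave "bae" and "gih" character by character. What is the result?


Interleaving "bae" and "gih":
  Position 0: 'b' from first, 'g' from second => "bg"
  Position 1: 'a' from first, 'i' from second => "ai"
  Position 2: 'e' from first, 'h' from second => "eh"
Result: bgaieh

bgaieh


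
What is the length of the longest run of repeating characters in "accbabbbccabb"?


Input: "accbabbbccabb"
Scanning for longest run:
  Position 1 ('c'): new char, reset run to 1
  Position 2 ('c'): continues run of 'c', length=2
  Position 3 ('b'): new char, reset run to 1
  Position 4 ('a'): new char, reset run to 1
  Position 5 ('b'): new char, reset run to 1
  Position 6 ('b'): continues run of 'b', length=2
  Position 7 ('b'): continues run of 'b', length=3
  Position 8 ('c'): new char, reset run to 1
  Position 9 ('c'): continues run of 'c', length=2
  Position 10 ('a'): new char, reset run to 1
  Position 11 ('b'): new char, reset run to 1
  Position 12 ('b'): continues run of 'b', length=2
Longest run: 'b' with length 3

3


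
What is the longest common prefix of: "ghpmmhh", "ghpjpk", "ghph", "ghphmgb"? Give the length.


Words: ghpmmhh, ghpjpk, ghph, ghphmgb
  Position 0: all 'g' => match
  Position 1: all 'h' => match
  Position 2: all 'p' => match
  Position 3: ('m', 'j', 'h', 'h') => mismatch, stop
LCP = "ghp" (length 3)

3


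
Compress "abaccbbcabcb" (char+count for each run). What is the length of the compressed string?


Input: abaccbbcabcb
Runs:
  'a' x 1 => "a1"
  'b' x 1 => "b1"
  'a' x 1 => "a1"
  'c' x 2 => "c2"
  'b' x 2 => "b2"
  'c' x 1 => "c1"
  'a' x 1 => "a1"
  'b' x 1 => "b1"
  'c' x 1 => "c1"
  'b' x 1 => "b1"
Compressed: "a1b1a1c2b2c1a1b1c1b1"
Compressed length: 20

20


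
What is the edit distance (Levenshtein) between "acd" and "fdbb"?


Computing edit distance: "acd" -> "fdbb"
DP table:
           f    d    b    b
      0    1    2    3    4
  a   1    1    2    3    4
  c   2    2    2    3    4
  d   3    3    2    3    4
Edit distance = dp[3][4] = 4

4


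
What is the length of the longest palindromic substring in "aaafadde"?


Input: "aaafadde"
Checking substrings for palindromes:
  [0:3] "aaa" (len 3) => palindrome
  [2:5] "afa" (len 3) => palindrome
  [0:2] "aa" (len 2) => palindrome
  [1:3] "aa" (len 2) => palindrome
  [5:7] "dd" (len 2) => palindrome
Longest palindromic substring: "aaa" with length 3

3


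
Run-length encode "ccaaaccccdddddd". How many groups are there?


Input: ccaaaccccdddddd
Scanning for consecutive runs:
  Group 1: 'c' x 2 (positions 0-1)
  Group 2: 'a' x 3 (positions 2-4)
  Group 3: 'c' x 4 (positions 5-8)
  Group 4: 'd' x 6 (positions 9-14)
Total groups: 4

4


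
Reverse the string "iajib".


Input: iajib
Reading characters right to left:
  Position 4: 'b'
  Position 3: 'i'
  Position 2: 'j'
  Position 1: 'a'
  Position 0: 'i'
Reversed: bijai

bijai


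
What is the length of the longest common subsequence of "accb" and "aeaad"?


LCS of "accb" and "aeaad"
DP table:
           a    e    a    a    d
      0    0    0    0    0    0
  a   0    1    1    1    1    1
  c   0    1    1    1    1    1
  c   0    1    1    1    1    1
  b   0    1    1    1    1    1
LCS length = dp[4][5] = 1

1


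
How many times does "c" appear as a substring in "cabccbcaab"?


Searching for "c" in "cabccbcaab"
Scanning each position:
  Position 0: "c" => MATCH
  Position 1: "a" => no
  Position 2: "b" => no
  Position 3: "c" => MATCH
  Position 4: "c" => MATCH
  Position 5: "b" => no
  Position 6: "c" => MATCH
  Position 7: "a" => no
  Position 8: "a" => no
  Position 9: "b" => no
Total occurrences: 4

4


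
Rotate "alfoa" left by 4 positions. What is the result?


Input: "alfoa", rotate left by 4
First 4 characters: "alfo"
Remaining characters: "a"
Concatenate remaining + first: "a" + "alfo" = "aalfo"

aalfo


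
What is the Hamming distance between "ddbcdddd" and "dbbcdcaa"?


Comparing "ddbcdddd" and "dbbcdcaa" position by position:
  Position 0: 'd' vs 'd' => same
  Position 1: 'd' vs 'b' => differ
  Position 2: 'b' vs 'b' => same
  Position 3: 'c' vs 'c' => same
  Position 4: 'd' vs 'd' => same
  Position 5: 'd' vs 'c' => differ
  Position 6: 'd' vs 'a' => differ
  Position 7: 'd' vs 'a' => differ
Total differences (Hamming distance): 4

4


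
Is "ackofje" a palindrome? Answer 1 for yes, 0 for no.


Input: ackofje
Reversed: ejfokca
  Compare pos 0 ('a') with pos 6 ('e'): MISMATCH
  Compare pos 1 ('c') with pos 5 ('j'): MISMATCH
  Compare pos 2 ('k') with pos 4 ('f'): MISMATCH
Result: not a palindrome

0


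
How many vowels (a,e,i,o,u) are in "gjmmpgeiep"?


Input: gjmmpgeiep
Checking each character:
  'g' at position 0: consonant
  'j' at position 1: consonant
  'm' at position 2: consonant
  'm' at position 3: consonant
  'p' at position 4: consonant
  'g' at position 5: consonant
  'e' at position 6: vowel (running total: 1)
  'i' at position 7: vowel (running total: 2)
  'e' at position 8: vowel (running total: 3)
  'p' at position 9: consonant
Total vowels: 3

3


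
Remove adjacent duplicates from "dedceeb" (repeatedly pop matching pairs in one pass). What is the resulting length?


Input: dedceeb
Stack-based adjacent duplicate removal:
  Read 'd': push. Stack: d
  Read 'e': push. Stack: de
  Read 'd': push. Stack: ded
  Read 'c': push. Stack: dedc
  Read 'e': push. Stack: dedce
  Read 'e': matches stack top 'e' => pop. Stack: dedc
  Read 'b': push. Stack: dedcb
Final stack: "dedcb" (length 5)

5


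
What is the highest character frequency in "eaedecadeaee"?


Input: eaedecadeaee
Character counts:
  'a': 3
  'c': 1
  'd': 2
  'e': 6
Maximum frequency: 6

6


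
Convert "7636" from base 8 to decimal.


Input: "7636" in base 8
Positional expansion:
  Digit '7' (value 7) x 8^3 = 3584
  Digit '6' (value 6) x 8^2 = 384
  Digit '3' (value 3) x 8^1 = 24
  Digit '6' (value 6) x 8^0 = 6
Sum = 3998

3998


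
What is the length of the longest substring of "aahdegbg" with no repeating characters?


Input: "aahdegbg"
Sliding window (track last position of each char):
  Position 0 ('a'): window [0,0] length 1 -- new best
  Position 1 ('a'): repeat (last at 0), move window start to 1
  Position 1 ('a'): window [1,1] length 1
  Position 2 ('h'): window [1,2] length 2 -- new best
  Position 3 ('d'): window [1,3] length 3 -- new best
  Position 4 ('e'): window [1,4] length 4 -- new best
  Position 5 ('g'): window [1,5] length 5 -- new best
  Position 6 ('b'): window [1,6] length 6 -- new best
  Position 7 ('g'): repeat (last at 5), move window start to 6
  Position 7 ('g'): window [6,7] length 2
Longest substring with no repeats: "ahdegb" with length 6

6


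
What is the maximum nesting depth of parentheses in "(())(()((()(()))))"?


Input: "(())(()((()(()))))"
Tracking depth:
  Position 0 '(': depth becomes 1
  Position 1 '(': depth becomes 2
  Position 2 ')': depth becomes 1
  Position 3 ')': depth becomes 0
  Position 4 '(': depth becomes 1
  Position 5 '(': depth becomes 2
  Position 6 ')': depth becomes 1
  Position 7 '(': depth becomes 2
  Position 8 '(': depth becomes 3
  Position 9 '(': depth becomes 4
  Position 10 ')': depth becomes 3
  Position 11 '(': depth becomes 4
  Position 12 '(': depth becomes 5
  Position 13 ')': depth becomes 4
  Position 14 ')': depth becomes 3
  Position 15 ')': depth becomes 2
  Position 16 ')': depth becomes 1
  Position 17 ')': depth becomes 0
Maximum depth reached: 5

5


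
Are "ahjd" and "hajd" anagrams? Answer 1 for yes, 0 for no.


Strings: "ahjd", "hajd"
Sorted first:  adhj
Sorted second: adhj
Sorted forms match => anagrams

1


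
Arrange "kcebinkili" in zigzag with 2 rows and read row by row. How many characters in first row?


Zigzag "kcebinkili" into 2 rows:
Placing characters:
  'k' => row 0
  'c' => row 1
  'e' => row 0
  'b' => row 1
  'i' => row 0
  'n' => row 1
  'k' => row 0
  'i' => row 1
  'l' => row 0
  'i' => row 1
Rows:
  Row 0: "keikl"
  Row 1: "cbnii"
First row length: 5

5


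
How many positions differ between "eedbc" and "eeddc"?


Comparing "eedbc" and "eeddc" position by position:
  Position 0: 'e' vs 'e' => same
  Position 1: 'e' vs 'e' => same
  Position 2: 'd' vs 'd' => same
  Position 3: 'b' vs 'd' => DIFFER
  Position 4: 'c' vs 'c' => same
Positions that differ: 1

1


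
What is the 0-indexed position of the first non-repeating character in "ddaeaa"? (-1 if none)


Input: ddaeaa
Character frequencies:
  'a': 3
  'd': 2
  'e': 1
Scanning left to right for freq == 1:
  Position 0 ('d'): freq=2, skip
  Position 1 ('d'): freq=2, skip
  Position 2 ('a'): freq=3, skip
  Position 3 ('e'): unique! => answer = 3

3


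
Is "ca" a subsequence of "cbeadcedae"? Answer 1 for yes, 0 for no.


Check if "ca" is a subsequence of "cbeadcedae"
Greedy scan:
  Position 0 ('c'): matches sub[0] = 'c'
  Position 1 ('b'): no match needed
  Position 2 ('e'): no match needed
  Position 3 ('a'): matches sub[1] = 'a'
  Position 4 ('d'): no match needed
  Position 5 ('c'): no match needed
  Position 6 ('e'): no match needed
  Position 7 ('d'): no match needed
  Position 8 ('a'): no match needed
  Position 9 ('e'): no match needed
All 2 characters matched => is a subsequence

1


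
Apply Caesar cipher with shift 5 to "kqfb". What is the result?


Caesar cipher: shift "kqfb" by 5
  'k' (pos 10) + 5 = pos 15 = 'p'
  'q' (pos 16) + 5 = pos 21 = 'v'
  'f' (pos 5) + 5 = pos 10 = 'k'
  'b' (pos 1) + 5 = pos 6 = 'g'
Result: pvkg

pvkg


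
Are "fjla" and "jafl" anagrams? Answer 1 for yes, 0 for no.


Strings: "fjla", "jafl"
Sorted first:  afjl
Sorted second: afjl
Sorted forms match => anagrams

1


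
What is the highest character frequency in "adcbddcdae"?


Input: adcbddcdae
Character counts:
  'a': 2
  'b': 1
  'c': 2
  'd': 4
  'e': 1
Maximum frequency: 4

4


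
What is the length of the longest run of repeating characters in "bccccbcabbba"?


Input: "bccccbcabbba"
Scanning for longest run:
  Position 1 ('c'): new char, reset run to 1
  Position 2 ('c'): continues run of 'c', length=2
  Position 3 ('c'): continues run of 'c', length=3
  Position 4 ('c'): continues run of 'c', length=4
  Position 5 ('b'): new char, reset run to 1
  Position 6 ('c'): new char, reset run to 1
  Position 7 ('a'): new char, reset run to 1
  Position 8 ('b'): new char, reset run to 1
  Position 9 ('b'): continues run of 'b', length=2
  Position 10 ('b'): continues run of 'b', length=3
  Position 11 ('a'): new char, reset run to 1
Longest run: 'c' with length 4

4


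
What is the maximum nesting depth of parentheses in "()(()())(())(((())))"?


Input: "()(()())(())(((())))"
Tracking depth:
  Position 0 '(': depth becomes 1
  Position 1 ')': depth becomes 0
  Position 2 '(': depth becomes 1
  Position 3 '(': depth becomes 2
  Position 4 ')': depth becomes 1
  Position 5 '(': depth becomes 2
  Position 6 ')': depth becomes 1
  Position 7 ')': depth becomes 0
  Position 8 '(': depth becomes 1
  Position 9 '(': depth becomes 2
  Position 10 ')': depth becomes 1
  Position 11 ')': depth becomes 0
  Position 12 '(': depth becomes 1
  Position 13 '(': depth becomes 2
  Position 14 '(': depth becomes 3
  Position 15 '(': depth becomes 4
  Position 16 ')': depth becomes 3
  Position 17 ')': depth becomes 2
  Position 18 ')': depth becomes 1
  Position 19 ')': depth becomes 0
Maximum depth reached: 4

4


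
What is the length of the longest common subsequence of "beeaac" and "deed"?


LCS of "beeaac" and "deed"
DP table:
           d    e    e    d
      0    0    0    0    0
  b   0    0    0    0    0
  e   0    0    1    1    1
  e   0    0    1    2    2
  a   0    0    1    2    2
  a   0    0    1    2    2
  c   0    0    1    2    2
LCS length = dp[6][4] = 2

2


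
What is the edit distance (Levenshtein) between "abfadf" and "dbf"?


Computing edit distance: "abfadf" -> "dbf"
DP table:
           d    b    f
      0    1    2    3
  a   1    1    2    3
  b   2    2    1    2
  f   3    3    2    1
  a   4    4    3    2
  d   5    4    4    3
  f   6    5    5    4
Edit distance = dp[6][3] = 4

4


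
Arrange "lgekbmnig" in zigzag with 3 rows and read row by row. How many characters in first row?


Zigzag "lgekbmnig" into 3 rows:
Placing characters:
  'l' => row 0
  'g' => row 1
  'e' => row 2
  'k' => row 1
  'b' => row 0
  'm' => row 1
  'n' => row 2
  'i' => row 1
  'g' => row 0
Rows:
  Row 0: "lbg"
  Row 1: "gkmi"
  Row 2: "en"
First row length: 3

3


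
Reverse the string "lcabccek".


Input: lcabccek
Reading characters right to left:
  Position 7: 'k'
  Position 6: 'e'
  Position 5: 'c'
  Position 4: 'c'
  Position 3: 'b'
  Position 2: 'a'
  Position 1: 'c'
  Position 0: 'l'
Reversed: keccbacl

keccbacl


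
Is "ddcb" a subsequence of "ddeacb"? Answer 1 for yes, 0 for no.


Check if "ddcb" is a subsequence of "ddeacb"
Greedy scan:
  Position 0 ('d'): matches sub[0] = 'd'
  Position 1 ('d'): matches sub[1] = 'd'
  Position 2 ('e'): no match needed
  Position 3 ('a'): no match needed
  Position 4 ('c'): matches sub[2] = 'c'
  Position 5 ('b'): matches sub[3] = 'b'
All 4 characters matched => is a subsequence

1


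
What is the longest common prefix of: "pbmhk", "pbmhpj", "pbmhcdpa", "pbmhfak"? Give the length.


Words: pbmhk, pbmhpj, pbmhcdpa, pbmhfak
  Position 0: all 'p' => match
  Position 1: all 'b' => match
  Position 2: all 'm' => match
  Position 3: all 'h' => match
  Position 4: ('k', 'p', 'c', 'f') => mismatch, stop
LCP = "pbmh" (length 4)

4


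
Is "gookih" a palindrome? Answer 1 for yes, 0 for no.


Input: gookih
Reversed: hikoog
  Compare pos 0 ('g') with pos 5 ('h'): MISMATCH
  Compare pos 1 ('o') with pos 4 ('i'): MISMATCH
  Compare pos 2 ('o') with pos 3 ('k'): MISMATCH
Result: not a palindrome

0


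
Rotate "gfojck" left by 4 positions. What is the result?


Input: "gfojck", rotate left by 4
First 4 characters: "gfoj"
Remaining characters: "ck"
Concatenate remaining + first: "ck" + "gfoj" = "ckgfoj"

ckgfoj


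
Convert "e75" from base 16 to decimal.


Input: "e75" in base 16
Positional expansion:
  Digit 'e' (value 14) x 16^2 = 3584
  Digit '7' (value 7) x 16^1 = 112
  Digit '5' (value 5) x 16^0 = 5
Sum = 3701

3701


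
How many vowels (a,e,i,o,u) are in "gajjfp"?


Input: gajjfp
Checking each character:
  'g' at position 0: consonant
  'a' at position 1: vowel (running total: 1)
  'j' at position 2: consonant
  'j' at position 3: consonant
  'f' at position 4: consonant
  'p' at position 5: consonant
Total vowels: 1

1


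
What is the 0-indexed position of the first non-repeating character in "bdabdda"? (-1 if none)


Input: bdabdda
Character frequencies:
  'a': 2
  'b': 2
  'd': 3
Scanning left to right for freq == 1:
  Position 0 ('b'): freq=2, skip
  Position 1 ('d'): freq=3, skip
  Position 2 ('a'): freq=2, skip
  Position 3 ('b'): freq=2, skip
  Position 4 ('d'): freq=3, skip
  Position 5 ('d'): freq=3, skip
  Position 6 ('a'): freq=2, skip
  No unique character found => answer = -1

-1


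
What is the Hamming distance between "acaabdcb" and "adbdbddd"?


Comparing "acaabdcb" and "adbdbddd" position by position:
  Position 0: 'a' vs 'a' => same
  Position 1: 'c' vs 'd' => differ
  Position 2: 'a' vs 'b' => differ
  Position 3: 'a' vs 'd' => differ
  Position 4: 'b' vs 'b' => same
  Position 5: 'd' vs 'd' => same
  Position 6: 'c' vs 'd' => differ
  Position 7: 'b' vs 'd' => differ
Total differences (Hamming distance): 5

5


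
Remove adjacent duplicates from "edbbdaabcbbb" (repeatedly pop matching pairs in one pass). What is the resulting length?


Input: edbbdaabcbbb
Stack-based adjacent duplicate removal:
  Read 'e': push. Stack: e
  Read 'd': push. Stack: ed
  Read 'b': push. Stack: edb
  Read 'b': matches stack top 'b' => pop. Stack: ed
  Read 'd': matches stack top 'd' => pop. Stack: e
  Read 'a': push. Stack: ea
  Read 'a': matches stack top 'a' => pop. Stack: e
  Read 'b': push. Stack: eb
  Read 'c': push. Stack: ebc
  Read 'b': push. Stack: ebcb
  Read 'b': matches stack top 'b' => pop. Stack: ebc
  Read 'b': push. Stack: ebcb
Final stack: "ebcb" (length 4)

4


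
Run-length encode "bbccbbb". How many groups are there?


Input: bbccbbb
Scanning for consecutive runs:
  Group 1: 'b' x 2 (positions 0-1)
  Group 2: 'c' x 2 (positions 2-3)
  Group 3: 'b' x 3 (positions 4-6)
Total groups: 3

3


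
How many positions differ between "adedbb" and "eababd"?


Comparing "adedbb" and "eababd" position by position:
  Position 0: 'a' vs 'e' => DIFFER
  Position 1: 'd' vs 'a' => DIFFER
  Position 2: 'e' vs 'b' => DIFFER
  Position 3: 'd' vs 'a' => DIFFER
  Position 4: 'b' vs 'b' => same
  Position 5: 'b' vs 'd' => DIFFER
Positions that differ: 5

5


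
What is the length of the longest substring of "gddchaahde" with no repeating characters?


Input: "gddchaahde"
Sliding window (track last position of each char):
  Position 0 ('g'): window [0,0] length 1 -- new best
  Position 1 ('d'): window [0,1] length 2 -- new best
  Position 2 ('d'): repeat (last at 1), move window start to 2
  Position 2 ('d'): window [2,2] length 1
  Position 3 ('c'): window [2,3] length 2
  Position 4 ('h'): window [2,4] length 3 -- new best
  Position 5 ('a'): window [2,5] length 4 -- new best
  Position 6 ('a'): repeat (last at 5), move window start to 6
  Position 6 ('a'): window [6,6] length 1
  Position 7 ('h'): window [6,7] length 2
  Position 8 ('d'): window [6,8] length 3
  Position 9 ('e'): window [6,9] length 4
Longest substring with no repeats: "dcha" with length 4

4


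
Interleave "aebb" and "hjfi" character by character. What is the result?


Interleaving "aebb" and "hjfi":
  Position 0: 'a' from first, 'h' from second => "ah"
  Position 1: 'e' from first, 'j' from second => "ej"
  Position 2: 'b' from first, 'f' from second => "bf"
  Position 3: 'b' from first, 'i' from second => "bi"
Result: ahejbfbi

ahejbfbi


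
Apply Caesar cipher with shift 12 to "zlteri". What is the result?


Caesar cipher: shift "zlteri" by 12
  'z' (pos 25) + 12 = pos 11 = 'l'
  'l' (pos 11) + 12 = pos 23 = 'x'
  't' (pos 19) + 12 = pos 5 = 'f'
  'e' (pos 4) + 12 = pos 16 = 'q'
  'r' (pos 17) + 12 = pos 3 = 'd'
  'i' (pos 8) + 12 = pos 20 = 'u'
Result: lxfqdu

lxfqdu


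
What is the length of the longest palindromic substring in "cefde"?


Input: "cefde"
Checking substrings for palindromes:
  No multi-char palindromic substrings found
Longest palindromic substring: "c" with length 1

1


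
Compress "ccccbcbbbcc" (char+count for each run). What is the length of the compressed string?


Input: ccccbcbbbcc
Runs:
  'c' x 4 => "c4"
  'b' x 1 => "b1"
  'c' x 1 => "c1"
  'b' x 3 => "b3"
  'c' x 2 => "c2"
Compressed: "c4b1c1b3c2"
Compressed length: 10

10


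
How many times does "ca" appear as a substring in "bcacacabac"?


Searching for "ca" in "bcacacabac"
Scanning each position:
  Position 0: "bc" => no
  Position 1: "ca" => MATCH
  Position 2: "ac" => no
  Position 3: "ca" => MATCH
  Position 4: "ac" => no
  Position 5: "ca" => MATCH
  Position 6: "ab" => no
  Position 7: "ba" => no
  Position 8: "ac" => no
Total occurrences: 3

3


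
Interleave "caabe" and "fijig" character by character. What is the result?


Interleaving "caabe" and "fijig":
  Position 0: 'c' from first, 'f' from second => "cf"
  Position 1: 'a' from first, 'i' from second => "ai"
  Position 2: 'a' from first, 'j' from second => "aj"
  Position 3: 'b' from first, 'i' from second => "bi"
  Position 4: 'e' from first, 'g' from second => "eg"
Result: cfaiajbieg

cfaiajbieg


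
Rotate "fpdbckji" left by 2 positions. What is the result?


Input: "fpdbckji", rotate left by 2
First 2 characters: "fp"
Remaining characters: "dbckji"
Concatenate remaining + first: "dbckji" + "fp" = "dbckjifp"

dbckjifp


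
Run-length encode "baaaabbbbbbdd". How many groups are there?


Input: baaaabbbbbbdd
Scanning for consecutive runs:
  Group 1: 'b' x 1 (positions 0-0)
  Group 2: 'a' x 4 (positions 1-4)
  Group 3: 'b' x 6 (positions 5-10)
  Group 4: 'd' x 2 (positions 11-12)
Total groups: 4

4


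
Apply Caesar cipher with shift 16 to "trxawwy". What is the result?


Caesar cipher: shift "trxawwy" by 16
  't' (pos 19) + 16 = pos 9 = 'j'
  'r' (pos 17) + 16 = pos 7 = 'h'
  'x' (pos 23) + 16 = pos 13 = 'n'
  'a' (pos 0) + 16 = pos 16 = 'q'
  'w' (pos 22) + 16 = pos 12 = 'm'
  'w' (pos 22) + 16 = pos 12 = 'm'
  'y' (pos 24) + 16 = pos 14 = 'o'
Result: jhnqmmo

jhnqmmo


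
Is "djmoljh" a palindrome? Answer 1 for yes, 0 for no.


Input: djmoljh
Reversed: hjlomjd
  Compare pos 0 ('d') with pos 6 ('h'): MISMATCH
  Compare pos 1 ('j') with pos 5 ('j'): match
  Compare pos 2 ('m') with pos 4 ('l'): MISMATCH
Result: not a palindrome

0


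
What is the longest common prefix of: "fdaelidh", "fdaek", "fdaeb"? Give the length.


Words: fdaelidh, fdaek, fdaeb
  Position 0: all 'f' => match
  Position 1: all 'd' => match
  Position 2: all 'a' => match
  Position 3: all 'e' => match
  Position 4: ('l', 'k', 'b') => mismatch, stop
LCP = "fdae" (length 4)

4


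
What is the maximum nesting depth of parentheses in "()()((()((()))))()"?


Input: "()()((()((()))))()"
Tracking depth:
  Position 0 '(': depth becomes 1
  Position 1 ')': depth becomes 0
  Position 2 '(': depth becomes 1
  Position 3 ')': depth becomes 0
  Position 4 '(': depth becomes 1
  Position 5 '(': depth becomes 2
  Position 6 '(': depth becomes 3
  Position 7 ')': depth becomes 2
  Position 8 '(': depth becomes 3
  Position 9 '(': depth becomes 4
  Position 10 '(': depth becomes 5
  Position 11 ')': depth becomes 4
  Position 12 ')': depth becomes 3
  Position 13 ')': depth becomes 2
  Position 14 ')': depth becomes 1
  Position 15 ')': depth becomes 0
  Position 16 '(': depth becomes 1
  Position 17 ')': depth becomes 0
Maximum depth reached: 5

5


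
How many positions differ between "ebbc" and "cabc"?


Comparing "ebbc" and "cabc" position by position:
  Position 0: 'e' vs 'c' => DIFFER
  Position 1: 'b' vs 'a' => DIFFER
  Position 2: 'b' vs 'b' => same
  Position 3: 'c' vs 'c' => same
Positions that differ: 2

2


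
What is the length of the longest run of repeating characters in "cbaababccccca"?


Input: "cbaababccccca"
Scanning for longest run:
  Position 1 ('b'): new char, reset run to 1
  Position 2 ('a'): new char, reset run to 1
  Position 3 ('a'): continues run of 'a', length=2
  Position 4 ('b'): new char, reset run to 1
  Position 5 ('a'): new char, reset run to 1
  Position 6 ('b'): new char, reset run to 1
  Position 7 ('c'): new char, reset run to 1
  Position 8 ('c'): continues run of 'c', length=2
  Position 9 ('c'): continues run of 'c', length=3
  Position 10 ('c'): continues run of 'c', length=4
  Position 11 ('c'): continues run of 'c', length=5
  Position 12 ('a'): new char, reset run to 1
Longest run: 'c' with length 5

5


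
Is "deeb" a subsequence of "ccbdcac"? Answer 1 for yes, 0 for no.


Check if "deeb" is a subsequence of "ccbdcac"
Greedy scan:
  Position 0 ('c'): no match needed
  Position 1 ('c'): no match needed
  Position 2 ('b'): no match needed
  Position 3 ('d'): matches sub[0] = 'd'
  Position 4 ('c'): no match needed
  Position 5 ('a'): no match needed
  Position 6 ('c'): no match needed
Only matched 1/4 characters => not a subsequence

0


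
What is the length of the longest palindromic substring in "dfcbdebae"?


Input: "dfcbdebae"
Checking substrings for palindromes:
  No multi-char palindromic substrings found
Longest palindromic substring: "d" with length 1

1


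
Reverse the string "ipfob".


Input: ipfob
Reading characters right to left:
  Position 4: 'b'
  Position 3: 'o'
  Position 2: 'f'
  Position 1: 'p'
  Position 0: 'i'
Reversed: bofpi

bofpi


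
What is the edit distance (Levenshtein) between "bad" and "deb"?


Computing edit distance: "bad" -> "deb"
DP table:
           d    e    b
      0    1    2    3
  b   1    1    2    2
  a   2    2    2    3
  d   3    2    3    3
Edit distance = dp[3][3] = 3

3


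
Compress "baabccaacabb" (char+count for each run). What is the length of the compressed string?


Input: baabccaacabb
Runs:
  'b' x 1 => "b1"
  'a' x 2 => "a2"
  'b' x 1 => "b1"
  'c' x 2 => "c2"
  'a' x 2 => "a2"
  'c' x 1 => "c1"
  'a' x 1 => "a1"
  'b' x 2 => "b2"
Compressed: "b1a2b1c2a2c1a1b2"
Compressed length: 16

16


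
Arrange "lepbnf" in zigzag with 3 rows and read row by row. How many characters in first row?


Zigzag "lepbnf" into 3 rows:
Placing characters:
  'l' => row 0
  'e' => row 1
  'p' => row 2
  'b' => row 1
  'n' => row 0
  'f' => row 1
Rows:
  Row 0: "ln"
  Row 1: "ebf"
  Row 2: "p"
First row length: 2

2


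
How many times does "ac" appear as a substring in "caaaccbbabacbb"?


Searching for "ac" in "caaaccbbabacbb"
Scanning each position:
  Position 0: "ca" => no
  Position 1: "aa" => no
  Position 2: "aa" => no
  Position 3: "ac" => MATCH
  Position 4: "cc" => no
  Position 5: "cb" => no
  Position 6: "bb" => no
  Position 7: "ba" => no
  Position 8: "ab" => no
  Position 9: "ba" => no
  Position 10: "ac" => MATCH
  Position 11: "cb" => no
  Position 12: "bb" => no
Total occurrences: 2

2


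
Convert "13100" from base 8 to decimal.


Input: "13100" in base 8
Positional expansion:
  Digit '1' (value 1) x 8^4 = 4096
  Digit '3' (value 3) x 8^3 = 1536
  Digit '1' (value 1) x 8^2 = 64
  Digit '0' (value 0) x 8^1 = 0
  Digit '0' (value 0) x 8^0 = 0
Sum = 5696

5696


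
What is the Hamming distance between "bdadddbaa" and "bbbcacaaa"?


Comparing "bdadddbaa" and "bbbcacaaa" position by position:
  Position 0: 'b' vs 'b' => same
  Position 1: 'd' vs 'b' => differ
  Position 2: 'a' vs 'b' => differ
  Position 3: 'd' vs 'c' => differ
  Position 4: 'd' vs 'a' => differ
  Position 5: 'd' vs 'c' => differ
  Position 6: 'b' vs 'a' => differ
  Position 7: 'a' vs 'a' => same
  Position 8: 'a' vs 'a' => same
Total differences (Hamming distance): 6

6


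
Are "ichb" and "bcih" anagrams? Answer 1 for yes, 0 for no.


Strings: "ichb", "bcih"
Sorted first:  bchi
Sorted second: bchi
Sorted forms match => anagrams

1


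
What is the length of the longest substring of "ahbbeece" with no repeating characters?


Input: "ahbbeece"
Sliding window (track last position of each char):
  Position 0 ('a'): window [0,0] length 1 -- new best
  Position 1 ('h'): window [0,1] length 2 -- new best
  Position 2 ('b'): window [0,2] length 3 -- new best
  Position 3 ('b'): repeat (last at 2), move window start to 3
  Position 3 ('b'): window [3,3] length 1
  Position 4 ('e'): window [3,4] length 2
  Position 5 ('e'): repeat (last at 4), move window start to 5
  Position 5 ('e'): window [5,5] length 1
  Position 6 ('c'): window [5,6] length 2
  Position 7 ('e'): repeat (last at 5), move window start to 6
  Position 7 ('e'): window [6,7] length 2
Longest substring with no repeats: "ahb" with length 3

3


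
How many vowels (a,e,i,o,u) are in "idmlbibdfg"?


Input: idmlbibdfg
Checking each character:
  'i' at position 0: vowel (running total: 1)
  'd' at position 1: consonant
  'm' at position 2: consonant
  'l' at position 3: consonant
  'b' at position 4: consonant
  'i' at position 5: vowel (running total: 2)
  'b' at position 6: consonant
  'd' at position 7: consonant
  'f' at position 8: consonant
  'g' at position 9: consonant
Total vowels: 2

2


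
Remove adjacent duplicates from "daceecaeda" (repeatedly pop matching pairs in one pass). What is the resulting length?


Input: daceecaeda
Stack-based adjacent duplicate removal:
  Read 'd': push. Stack: d
  Read 'a': push. Stack: da
  Read 'c': push. Stack: dac
  Read 'e': push. Stack: dace
  Read 'e': matches stack top 'e' => pop. Stack: dac
  Read 'c': matches stack top 'c' => pop. Stack: da
  Read 'a': matches stack top 'a' => pop. Stack: d
  Read 'e': push. Stack: de
  Read 'd': push. Stack: ded
  Read 'a': push. Stack: deda
Final stack: "deda" (length 4)

4


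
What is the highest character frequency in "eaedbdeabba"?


Input: eaedbdeabba
Character counts:
  'a': 3
  'b': 3
  'd': 2
  'e': 3
Maximum frequency: 3

3


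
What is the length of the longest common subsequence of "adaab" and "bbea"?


LCS of "adaab" and "bbea"
DP table:
           b    b    e    a
      0    0    0    0    0
  a   0    0    0    0    1
  d   0    0    0    0    1
  a   0    0    0    0    1
  a   0    0    0    0    1
  b   0    1    1    1    1
LCS length = dp[5][4] = 1

1


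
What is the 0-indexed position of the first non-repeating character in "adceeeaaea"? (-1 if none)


Input: adceeeaaea
Character frequencies:
  'a': 4
  'c': 1
  'd': 1
  'e': 4
Scanning left to right for freq == 1:
  Position 0 ('a'): freq=4, skip
  Position 1 ('d'): unique! => answer = 1

1


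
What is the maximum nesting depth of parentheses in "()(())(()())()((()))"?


Input: "()(())(()())()((()))"
Tracking depth:
  Position 0 '(': depth becomes 1
  Position 1 ')': depth becomes 0
  Position 2 '(': depth becomes 1
  Position 3 '(': depth becomes 2
  Position 4 ')': depth becomes 1
  Position 5 ')': depth becomes 0
  Position 6 '(': depth becomes 1
  Position 7 '(': depth becomes 2
  Position 8 ')': depth becomes 1
  Position 9 '(': depth becomes 2
  Position 10 ')': depth becomes 1
  Position 11 ')': depth becomes 0
  Position 12 '(': depth becomes 1
  Position 13 ')': depth becomes 0
  Position 14 '(': depth becomes 1
  Position 15 '(': depth becomes 2
  Position 16 '(': depth becomes 3
  Position 17 ')': depth becomes 2
  Position 18 ')': depth becomes 1
  Position 19 ')': depth becomes 0
Maximum depth reached: 3

3


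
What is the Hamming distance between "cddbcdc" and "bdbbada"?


Comparing "cddbcdc" and "bdbbada" position by position:
  Position 0: 'c' vs 'b' => differ
  Position 1: 'd' vs 'd' => same
  Position 2: 'd' vs 'b' => differ
  Position 3: 'b' vs 'b' => same
  Position 4: 'c' vs 'a' => differ
  Position 5: 'd' vs 'd' => same
  Position 6: 'c' vs 'a' => differ
Total differences (Hamming distance): 4

4


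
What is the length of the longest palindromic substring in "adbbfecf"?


Input: "adbbfecf"
Checking substrings for palindromes:
  [2:4] "bb" (len 2) => palindrome
Longest palindromic substring: "bb" with length 2

2


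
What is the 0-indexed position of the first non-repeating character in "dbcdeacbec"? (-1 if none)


Input: dbcdeacbec
Character frequencies:
  'a': 1
  'b': 2
  'c': 3
  'd': 2
  'e': 2
Scanning left to right for freq == 1:
  Position 0 ('d'): freq=2, skip
  Position 1 ('b'): freq=2, skip
  Position 2 ('c'): freq=3, skip
  Position 3 ('d'): freq=2, skip
  Position 4 ('e'): freq=2, skip
  Position 5 ('a'): unique! => answer = 5

5


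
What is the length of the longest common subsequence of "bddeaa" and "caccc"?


LCS of "bddeaa" and "caccc"
DP table:
           c    a    c    c    c
      0    0    0    0    0    0
  b   0    0    0    0    0    0
  d   0    0    0    0    0    0
  d   0    0    0    0    0    0
  e   0    0    0    0    0    0
  a   0    0    1    1    1    1
  a   0    0    1    1    1    1
LCS length = dp[6][5] = 1

1


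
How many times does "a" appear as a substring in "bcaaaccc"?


Searching for "a" in "bcaaaccc"
Scanning each position:
  Position 0: "b" => no
  Position 1: "c" => no
  Position 2: "a" => MATCH
  Position 3: "a" => MATCH
  Position 4: "a" => MATCH
  Position 5: "c" => no
  Position 6: "c" => no
  Position 7: "c" => no
Total occurrences: 3

3


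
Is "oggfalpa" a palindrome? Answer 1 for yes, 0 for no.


Input: oggfalpa
Reversed: aplafggo
  Compare pos 0 ('o') with pos 7 ('a'): MISMATCH
  Compare pos 1 ('g') with pos 6 ('p'): MISMATCH
  Compare pos 2 ('g') with pos 5 ('l'): MISMATCH
  Compare pos 3 ('f') with pos 4 ('a'): MISMATCH
Result: not a palindrome

0


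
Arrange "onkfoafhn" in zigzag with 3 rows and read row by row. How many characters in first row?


Zigzag "onkfoafhn" into 3 rows:
Placing characters:
  'o' => row 0
  'n' => row 1
  'k' => row 2
  'f' => row 1
  'o' => row 0
  'a' => row 1
  'f' => row 2
  'h' => row 1
  'n' => row 0
Rows:
  Row 0: "oon"
  Row 1: "nfah"
  Row 2: "kf"
First row length: 3

3


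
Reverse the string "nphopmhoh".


Input: nphopmhoh
Reading characters right to left:
  Position 8: 'h'
  Position 7: 'o'
  Position 6: 'h'
  Position 5: 'm'
  Position 4: 'p'
  Position 3: 'o'
  Position 2: 'h'
  Position 1: 'p'
  Position 0: 'n'
Reversed: hohmpohpn

hohmpohpn


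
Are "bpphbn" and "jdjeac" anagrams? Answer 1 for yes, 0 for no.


Strings: "bpphbn", "jdjeac"
Sorted first:  bbhnpp
Sorted second: acdejj
Differ at position 0: 'b' vs 'a' => not anagrams

0


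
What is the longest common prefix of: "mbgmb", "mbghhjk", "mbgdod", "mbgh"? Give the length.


Words: mbgmb, mbghhjk, mbgdod, mbgh
  Position 0: all 'm' => match
  Position 1: all 'b' => match
  Position 2: all 'g' => match
  Position 3: ('m', 'h', 'd', 'h') => mismatch, stop
LCP = "mbg" (length 3)

3


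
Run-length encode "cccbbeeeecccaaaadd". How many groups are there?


Input: cccbbeeeecccaaaadd
Scanning for consecutive runs:
  Group 1: 'c' x 3 (positions 0-2)
  Group 2: 'b' x 2 (positions 3-4)
  Group 3: 'e' x 4 (positions 5-8)
  Group 4: 'c' x 3 (positions 9-11)
  Group 5: 'a' x 4 (positions 12-15)
  Group 6: 'd' x 2 (positions 16-17)
Total groups: 6

6


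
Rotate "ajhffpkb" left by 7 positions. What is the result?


Input: "ajhffpkb", rotate left by 7
First 7 characters: "ajhffpk"
Remaining characters: "b"
Concatenate remaining + first: "b" + "ajhffpk" = "bajhffpk"

bajhffpk


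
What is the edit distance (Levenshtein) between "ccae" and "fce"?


Computing edit distance: "ccae" -> "fce"
DP table:
           f    c    e
      0    1    2    3
  c   1    1    1    2
  c   2    2    1    2
  a   3    3    2    2
  e   4    4    3    2
Edit distance = dp[4][3] = 2

2


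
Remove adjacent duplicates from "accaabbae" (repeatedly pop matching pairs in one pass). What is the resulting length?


Input: accaabbae
Stack-based adjacent duplicate removal:
  Read 'a': push. Stack: a
  Read 'c': push. Stack: ac
  Read 'c': matches stack top 'c' => pop. Stack: a
  Read 'a': matches stack top 'a' => pop. Stack: (empty)
  Read 'a': push. Stack: a
  Read 'b': push. Stack: ab
  Read 'b': matches stack top 'b' => pop. Stack: a
  Read 'a': matches stack top 'a' => pop. Stack: (empty)
  Read 'e': push. Stack: e
Final stack: "e" (length 1)

1


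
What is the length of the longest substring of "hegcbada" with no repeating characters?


Input: "hegcbada"
Sliding window (track last position of each char):
  Position 0 ('h'): window [0,0] length 1 -- new best
  Position 1 ('e'): window [0,1] length 2 -- new best
  Position 2 ('g'): window [0,2] length 3 -- new best
  Position 3 ('c'): window [0,3] length 4 -- new best
  Position 4 ('b'): window [0,4] length 5 -- new best
  Position 5 ('a'): window [0,5] length 6 -- new best
  Position 6 ('d'): window [0,6] length 7 -- new best
  Position 7 ('a'): repeat (last at 5), move window start to 6
  Position 7 ('a'): window [6,7] length 2
Longest substring with no repeats: "hegcbad" with length 7

7


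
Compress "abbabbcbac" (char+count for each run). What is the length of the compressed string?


Input: abbabbcbac
Runs:
  'a' x 1 => "a1"
  'b' x 2 => "b2"
  'a' x 1 => "a1"
  'b' x 2 => "b2"
  'c' x 1 => "c1"
  'b' x 1 => "b1"
  'a' x 1 => "a1"
  'c' x 1 => "c1"
Compressed: "a1b2a1b2c1b1a1c1"
Compressed length: 16

16


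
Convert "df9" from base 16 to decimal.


Input: "df9" in base 16
Positional expansion:
  Digit 'd' (value 13) x 16^2 = 3328
  Digit 'f' (value 15) x 16^1 = 240
  Digit '9' (value 9) x 16^0 = 9
Sum = 3577

3577


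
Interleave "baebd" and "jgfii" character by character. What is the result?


Interleaving "baebd" and "jgfii":
  Position 0: 'b' from first, 'j' from second => "bj"
  Position 1: 'a' from first, 'g' from second => "ag"
  Position 2: 'e' from first, 'f' from second => "ef"
  Position 3: 'b' from first, 'i' from second => "bi"
  Position 4: 'd' from first, 'i' from second => "di"
Result: bjagefbidi

bjagefbidi


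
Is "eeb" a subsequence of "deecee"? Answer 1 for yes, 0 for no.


Check if "eeb" is a subsequence of "deecee"
Greedy scan:
  Position 0 ('d'): no match needed
  Position 1 ('e'): matches sub[0] = 'e'
  Position 2 ('e'): matches sub[1] = 'e'
  Position 3 ('c'): no match needed
  Position 4 ('e'): no match needed
  Position 5 ('e'): no match needed
Only matched 2/3 characters => not a subsequence

0


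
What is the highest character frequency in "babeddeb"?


Input: babeddeb
Character counts:
  'a': 1
  'b': 3
  'd': 2
  'e': 2
Maximum frequency: 3

3


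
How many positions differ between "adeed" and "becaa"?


Comparing "adeed" and "becaa" position by position:
  Position 0: 'a' vs 'b' => DIFFER
  Position 1: 'd' vs 'e' => DIFFER
  Position 2: 'e' vs 'c' => DIFFER
  Position 3: 'e' vs 'a' => DIFFER
  Position 4: 'd' vs 'a' => DIFFER
Positions that differ: 5

5


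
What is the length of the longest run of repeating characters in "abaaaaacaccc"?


Input: "abaaaaacaccc"
Scanning for longest run:
  Position 1 ('b'): new char, reset run to 1
  Position 2 ('a'): new char, reset run to 1
  Position 3 ('a'): continues run of 'a', length=2
  Position 4 ('a'): continues run of 'a', length=3
  Position 5 ('a'): continues run of 'a', length=4
  Position 6 ('a'): continues run of 'a', length=5
  Position 7 ('c'): new char, reset run to 1
  Position 8 ('a'): new char, reset run to 1
  Position 9 ('c'): new char, reset run to 1
  Position 10 ('c'): continues run of 'c', length=2
  Position 11 ('c'): continues run of 'c', length=3
Longest run: 'a' with length 5

5


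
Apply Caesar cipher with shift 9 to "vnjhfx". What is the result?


Caesar cipher: shift "vnjhfx" by 9
  'v' (pos 21) + 9 = pos 4 = 'e'
  'n' (pos 13) + 9 = pos 22 = 'w'
  'j' (pos 9) + 9 = pos 18 = 's'
  'h' (pos 7) + 9 = pos 16 = 'q'
  'f' (pos 5) + 9 = pos 14 = 'o'
  'x' (pos 23) + 9 = pos 6 = 'g'
Result: ewsqog

ewsqog


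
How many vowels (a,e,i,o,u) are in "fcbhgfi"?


Input: fcbhgfi
Checking each character:
  'f' at position 0: consonant
  'c' at position 1: consonant
  'b' at position 2: consonant
  'h' at position 3: consonant
  'g' at position 4: consonant
  'f' at position 5: consonant
  'i' at position 6: vowel (running total: 1)
Total vowels: 1

1


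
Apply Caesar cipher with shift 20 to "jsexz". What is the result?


Caesar cipher: shift "jsexz" by 20
  'j' (pos 9) + 20 = pos 3 = 'd'
  's' (pos 18) + 20 = pos 12 = 'm'
  'e' (pos 4) + 20 = pos 24 = 'y'
  'x' (pos 23) + 20 = pos 17 = 'r'
  'z' (pos 25) + 20 = pos 19 = 't'
Result: dmyrt

dmyrt


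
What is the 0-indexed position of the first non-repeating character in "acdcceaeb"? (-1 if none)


Input: acdcceaeb
Character frequencies:
  'a': 2
  'b': 1
  'c': 3
  'd': 1
  'e': 2
Scanning left to right for freq == 1:
  Position 0 ('a'): freq=2, skip
  Position 1 ('c'): freq=3, skip
  Position 2 ('d'): unique! => answer = 2

2
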